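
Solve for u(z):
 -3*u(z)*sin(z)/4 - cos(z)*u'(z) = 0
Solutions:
 u(z) = C1*cos(z)^(3/4)


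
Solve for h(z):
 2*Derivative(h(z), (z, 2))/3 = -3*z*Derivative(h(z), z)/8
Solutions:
 h(z) = C1 + C2*erf(3*sqrt(2)*z/8)


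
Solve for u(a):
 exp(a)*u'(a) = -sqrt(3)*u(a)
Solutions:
 u(a) = C1*exp(sqrt(3)*exp(-a))


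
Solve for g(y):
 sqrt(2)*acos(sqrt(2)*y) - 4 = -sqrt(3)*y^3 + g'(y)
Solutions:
 g(y) = C1 + sqrt(3)*y^4/4 - 4*y + sqrt(2)*(y*acos(sqrt(2)*y) - sqrt(2)*sqrt(1 - 2*y^2)/2)


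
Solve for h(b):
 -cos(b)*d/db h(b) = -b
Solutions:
 h(b) = C1 + Integral(b/cos(b), b)


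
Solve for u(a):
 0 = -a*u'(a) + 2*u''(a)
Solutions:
 u(a) = C1 + C2*erfi(a/2)


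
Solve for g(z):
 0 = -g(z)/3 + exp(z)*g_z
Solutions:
 g(z) = C1*exp(-exp(-z)/3)


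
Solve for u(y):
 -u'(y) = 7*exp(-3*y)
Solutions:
 u(y) = C1 + 7*exp(-3*y)/3


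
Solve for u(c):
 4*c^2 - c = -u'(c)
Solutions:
 u(c) = C1 - 4*c^3/3 + c^2/2


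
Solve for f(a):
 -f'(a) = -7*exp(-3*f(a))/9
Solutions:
 f(a) = log(C1 + 7*a/3)/3
 f(a) = log((-1 - sqrt(3)*I)*(C1 + 7*a/3)^(1/3)/2)
 f(a) = log((-1 + sqrt(3)*I)*(C1 + 7*a/3)^(1/3)/2)


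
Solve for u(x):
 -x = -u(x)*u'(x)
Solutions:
 u(x) = -sqrt(C1 + x^2)
 u(x) = sqrt(C1 + x^2)


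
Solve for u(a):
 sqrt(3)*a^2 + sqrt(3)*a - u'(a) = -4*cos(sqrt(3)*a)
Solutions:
 u(a) = C1 + sqrt(3)*a^3/3 + sqrt(3)*a^2/2 + 4*sqrt(3)*sin(sqrt(3)*a)/3


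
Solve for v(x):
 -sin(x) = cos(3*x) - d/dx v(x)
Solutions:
 v(x) = C1 + sin(3*x)/3 - cos(x)


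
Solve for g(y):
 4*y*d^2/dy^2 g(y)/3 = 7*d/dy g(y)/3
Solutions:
 g(y) = C1 + C2*y^(11/4)


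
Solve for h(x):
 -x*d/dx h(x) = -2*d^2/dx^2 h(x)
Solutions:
 h(x) = C1 + C2*erfi(x/2)


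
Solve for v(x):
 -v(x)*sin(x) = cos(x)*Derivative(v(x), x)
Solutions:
 v(x) = C1*cos(x)


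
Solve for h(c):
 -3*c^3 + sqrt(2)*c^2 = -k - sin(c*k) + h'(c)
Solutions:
 h(c) = C1 - 3*c^4/4 + sqrt(2)*c^3/3 + c*k - cos(c*k)/k


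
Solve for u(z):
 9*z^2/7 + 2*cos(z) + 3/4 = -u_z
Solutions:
 u(z) = C1 - 3*z^3/7 - 3*z/4 - 2*sin(z)


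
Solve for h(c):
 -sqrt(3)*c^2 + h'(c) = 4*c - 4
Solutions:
 h(c) = C1 + sqrt(3)*c^3/3 + 2*c^2 - 4*c


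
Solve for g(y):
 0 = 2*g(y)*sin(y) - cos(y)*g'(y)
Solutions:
 g(y) = C1/cos(y)^2


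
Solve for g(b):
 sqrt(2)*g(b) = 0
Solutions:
 g(b) = 0


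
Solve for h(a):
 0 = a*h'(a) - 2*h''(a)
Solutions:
 h(a) = C1 + C2*erfi(a/2)


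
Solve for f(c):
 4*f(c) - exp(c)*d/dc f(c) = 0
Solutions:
 f(c) = C1*exp(-4*exp(-c))


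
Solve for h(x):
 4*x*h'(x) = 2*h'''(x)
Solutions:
 h(x) = C1 + Integral(C2*airyai(2^(1/3)*x) + C3*airybi(2^(1/3)*x), x)


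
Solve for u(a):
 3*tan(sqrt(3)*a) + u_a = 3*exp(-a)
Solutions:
 u(a) = C1 - sqrt(3)*log(tan(sqrt(3)*a)^2 + 1)/2 - 3*exp(-a)


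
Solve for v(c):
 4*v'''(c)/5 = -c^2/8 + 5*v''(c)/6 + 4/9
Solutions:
 v(c) = C1 + C2*c + C3*exp(25*c/24) + c^4/80 + 6*c^3/125 - 1204*c^2/9375


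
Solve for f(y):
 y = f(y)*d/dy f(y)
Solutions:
 f(y) = -sqrt(C1 + y^2)
 f(y) = sqrt(C1 + y^2)


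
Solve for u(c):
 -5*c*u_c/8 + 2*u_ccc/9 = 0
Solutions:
 u(c) = C1 + Integral(C2*airyai(2^(2/3)*45^(1/3)*c/4) + C3*airybi(2^(2/3)*45^(1/3)*c/4), c)


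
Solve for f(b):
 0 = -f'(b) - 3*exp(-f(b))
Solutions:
 f(b) = log(C1 - 3*b)


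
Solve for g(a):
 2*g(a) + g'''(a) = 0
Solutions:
 g(a) = C3*exp(-2^(1/3)*a) + (C1*sin(2^(1/3)*sqrt(3)*a/2) + C2*cos(2^(1/3)*sqrt(3)*a/2))*exp(2^(1/3)*a/2)


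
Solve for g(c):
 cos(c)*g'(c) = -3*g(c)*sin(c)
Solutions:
 g(c) = C1*cos(c)^3


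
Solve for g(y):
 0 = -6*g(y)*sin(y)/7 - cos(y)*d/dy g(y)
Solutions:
 g(y) = C1*cos(y)^(6/7)


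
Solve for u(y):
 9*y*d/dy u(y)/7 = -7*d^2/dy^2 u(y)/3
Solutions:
 u(y) = C1 + C2*erf(3*sqrt(6)*y/14)


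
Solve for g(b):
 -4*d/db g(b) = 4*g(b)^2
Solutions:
 g(b) = 1/(C1 + b)


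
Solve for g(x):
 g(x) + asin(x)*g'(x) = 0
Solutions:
 g(x) = C1*exp(-Integral(1/asin(x), x))


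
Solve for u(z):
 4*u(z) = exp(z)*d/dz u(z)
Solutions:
 u(z) = C1*exp(-4*exp(-z))


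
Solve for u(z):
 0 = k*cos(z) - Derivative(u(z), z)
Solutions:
 u(z) = C1 + k*sin(z)


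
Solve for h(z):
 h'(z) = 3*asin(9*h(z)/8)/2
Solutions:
 Integral(1/asin(9*_y/8), (_y, h(z))) = C1 + 3*z/2


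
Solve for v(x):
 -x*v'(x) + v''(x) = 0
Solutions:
 v(x) = C1 + C2*erfi(sqrt(2)*x/2)


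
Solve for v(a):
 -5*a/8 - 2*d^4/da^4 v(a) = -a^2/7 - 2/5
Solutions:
 v(a) = C1 + C2*a + C3*a^2 + C4*a^3 + a^6/5040 - a^5/384 + a^4/120


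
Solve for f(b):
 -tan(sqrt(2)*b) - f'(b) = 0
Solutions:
 f(b) = C1 + sqrt(2)*log(cos(sqrt(2)*b))/2


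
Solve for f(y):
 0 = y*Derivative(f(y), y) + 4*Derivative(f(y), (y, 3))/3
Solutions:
 f(y) = C1 + Integral(C2*airyai(-6^(1/3)*y/2) + C3*airybi(-6^(1/3)*y/2), y)


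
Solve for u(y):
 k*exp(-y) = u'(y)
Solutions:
 u(y) = C1 - k*exp(-y)


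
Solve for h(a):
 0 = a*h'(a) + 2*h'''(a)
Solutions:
 h(a) = C1 + Integral(C2*airyai(-2^(2/3)*a/2) + C3*airybi(-2^(2/3)*a/2), a)


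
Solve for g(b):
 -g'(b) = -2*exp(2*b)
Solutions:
 g(b) = C1 + exp(2*b)


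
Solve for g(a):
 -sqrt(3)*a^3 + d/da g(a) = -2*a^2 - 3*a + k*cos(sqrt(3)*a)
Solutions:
 g(a) = C1 + sqrt(3)*a^4/4 - 2*a^3/3 - 3*a^2/2 + sqrt(3)*k*sin(sqrt(3)*a)/3


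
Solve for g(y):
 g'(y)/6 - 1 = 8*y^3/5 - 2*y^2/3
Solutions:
 g(y) = C1 + 12*y^4/5 - 4*y^3/3 + 6*y


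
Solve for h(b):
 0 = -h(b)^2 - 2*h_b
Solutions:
 h(b) = 2/(C1 + b)


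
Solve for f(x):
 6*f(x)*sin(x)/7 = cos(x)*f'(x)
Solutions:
 f(x) = C1/cos(x)^(6/7)


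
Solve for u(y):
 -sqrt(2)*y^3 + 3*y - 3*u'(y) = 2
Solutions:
 u(y) = C1 - sqrt(2)*y^4/12 + y^2/2 - 2*y/3


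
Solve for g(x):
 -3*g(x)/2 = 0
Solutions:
 g(x) = 0


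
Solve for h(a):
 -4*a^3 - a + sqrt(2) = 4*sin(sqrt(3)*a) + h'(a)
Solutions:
 h(a) = C1 - a^4 - a^2/2 + sqrt(2)*a + 4*sqrt(3)*cos(sqrt(3)*a)/3


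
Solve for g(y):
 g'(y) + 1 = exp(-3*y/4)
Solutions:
 g(y) = C1 - y - 4*exp(-3*y/4)/3


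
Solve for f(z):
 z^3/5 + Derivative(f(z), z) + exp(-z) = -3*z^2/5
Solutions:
 f(z) = C1 - z^4/20 - z^3/5 + exp(-z)


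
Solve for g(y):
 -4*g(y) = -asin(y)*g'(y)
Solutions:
 g(y) = C1*exp(4*Integral(1/asin(y), y))


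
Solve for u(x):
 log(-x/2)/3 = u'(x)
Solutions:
 u(x) = C1 + x*log(-x)/3 + x*(-1 - log(2))/3


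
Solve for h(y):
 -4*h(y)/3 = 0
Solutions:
 h(y) = 0


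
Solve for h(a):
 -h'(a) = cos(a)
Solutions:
 h(a) = C1 - sin(a)


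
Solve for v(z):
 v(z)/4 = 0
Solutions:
 v(z) = 0


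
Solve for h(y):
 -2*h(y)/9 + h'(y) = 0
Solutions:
 h(y) = C1*exp(2*y/9)


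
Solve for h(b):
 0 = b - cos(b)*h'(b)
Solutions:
 h(b) = C1 + Integral(b/cos(b), b)


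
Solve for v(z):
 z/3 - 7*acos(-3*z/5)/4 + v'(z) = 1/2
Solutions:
 v(z) = C1 - z^2/6 + 7*z*acos(-3*z/5)/4 + z/2 + 7*sqrt(25 - 9*z^2)/12


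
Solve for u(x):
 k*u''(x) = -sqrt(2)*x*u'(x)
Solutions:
 u(x) = C1 + C2*sqrt(k)*erf(2^(3/4)*x*sqrt(1/k)/2)


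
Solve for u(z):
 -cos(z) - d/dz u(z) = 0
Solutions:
 u(z) = C1 - sin(z)


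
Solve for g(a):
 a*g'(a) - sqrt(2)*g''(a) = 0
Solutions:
 g(a) = C1 + C2*erfi(2^(1/4)*a/2)


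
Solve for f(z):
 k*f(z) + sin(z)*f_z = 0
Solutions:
 f(z) = C1*exp(k*(-log(cos(z) - 1) + log(cos(z) + 1))/2)


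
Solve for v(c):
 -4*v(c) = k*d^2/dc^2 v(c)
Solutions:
 v(c) = C1*exp(-2*c*sqrt(-1/k)) + C2*exp(2*c*sqrt(-1/k))


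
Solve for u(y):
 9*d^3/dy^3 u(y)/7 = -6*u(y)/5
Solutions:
 u(y) = C3*exp(-14^(1/3)*15^(2/3)*y/15) + (C1*sin(14^(1/3)*3^(1/6)*5^(2/3)*y/10) + C2*cos(14^(1/3)*3^(1/6)*5^(2/3)*y/10))*exp(14^(1/3)*15^(2/3)*y/30)


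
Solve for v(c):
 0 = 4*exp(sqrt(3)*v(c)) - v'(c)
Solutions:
 v(c) = sqrt(3)*(2*log(-1/(C1 + 4*c)) - log(3))/6


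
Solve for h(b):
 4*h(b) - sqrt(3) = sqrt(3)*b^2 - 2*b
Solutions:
 h(b) = sqrt(3)*b^2/4 - b/2 + sqrt(3)/4


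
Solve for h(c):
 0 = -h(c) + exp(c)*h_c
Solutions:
 h(c) = C1*exp(-exp(-c))


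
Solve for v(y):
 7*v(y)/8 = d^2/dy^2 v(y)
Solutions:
 v(y) = C1*exp(-sqrt(14)*y/4) + C2*exp(sqrt(14)*y/4)


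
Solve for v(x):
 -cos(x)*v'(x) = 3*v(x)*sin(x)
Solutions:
 v(x) = C1*cos(x)^3


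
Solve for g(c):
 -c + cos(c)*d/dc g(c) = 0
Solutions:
 g(c) = C1 + Integral(c/cos(c), c)


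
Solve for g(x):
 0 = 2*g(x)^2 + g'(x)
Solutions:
 g(x) = 1/(C1 + 2*x)


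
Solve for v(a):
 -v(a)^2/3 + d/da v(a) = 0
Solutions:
 v(a) = -3/(C1 + a)


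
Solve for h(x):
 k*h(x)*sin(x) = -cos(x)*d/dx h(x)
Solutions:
 h(x) = C1*exp(k*log(cos(x)))


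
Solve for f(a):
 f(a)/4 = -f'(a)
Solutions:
 f(a) = C1*exp(-a/4)


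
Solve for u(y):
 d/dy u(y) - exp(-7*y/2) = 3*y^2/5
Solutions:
 u(y) = C1 + y^3/5 - 2*exp(-7*y/2)/7


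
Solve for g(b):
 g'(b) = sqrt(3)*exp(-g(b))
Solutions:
 g(b) = log(C1 + sqrt(3)*b)


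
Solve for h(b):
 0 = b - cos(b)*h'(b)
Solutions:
 h(b) = C1 + Integral(b/cos(b), b)


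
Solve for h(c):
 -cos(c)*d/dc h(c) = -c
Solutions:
 h(c) = C1 + Integral(c/cos(c), c)


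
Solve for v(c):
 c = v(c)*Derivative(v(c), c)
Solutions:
 v(c) = -sqrt(C1 + c^2)
 v(c) = sqrt(C1 + c^2)


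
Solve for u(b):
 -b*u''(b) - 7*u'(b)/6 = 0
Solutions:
 u(b) = C1 + C2/b^(1/6)


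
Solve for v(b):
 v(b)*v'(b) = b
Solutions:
 v(b) = -sqrt(C1 + b^2)
 v(b) = sqrt(C1 + b^2)


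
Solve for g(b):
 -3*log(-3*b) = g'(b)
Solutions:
 g(b) = C1 - 3*b*log(-b) + 3*b*(1 - log(3))


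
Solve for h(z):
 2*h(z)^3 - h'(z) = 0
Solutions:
 h(z) = -sqrt(2)*sqrt(-1/(C1 + 2*z))/2
 h(z) = sqrt(2)*sqrt(-1/(C1 + 2*z))/2


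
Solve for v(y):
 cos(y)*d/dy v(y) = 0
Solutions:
 v(y) = C1


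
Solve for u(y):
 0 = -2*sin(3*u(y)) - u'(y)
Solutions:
 u(y) = -acos((-C1 - exp(12*y))/(C1 - exp(12*y)))/3 + 2*pi/3
 u(y) = acos((-C1 - exp(12*y))/(C1 - exp(12*y)))/3


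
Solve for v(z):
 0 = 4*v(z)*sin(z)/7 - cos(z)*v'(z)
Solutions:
 v(z) = C1/cos(z)^(4/7)


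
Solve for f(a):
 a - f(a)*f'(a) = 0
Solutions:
 f(a) = -sqrt(C1 + a^2)
 f(a) = sqrt(C1 + a^2)


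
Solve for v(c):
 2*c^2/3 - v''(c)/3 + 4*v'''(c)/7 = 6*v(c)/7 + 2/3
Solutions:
 v(c) = C1*exp(c*(-(108*sqrt(107034) + 35335)^(1/3) - 49/(108*sqrt(107034) + 35335)^(1/3) + 14)/72)*sin(sqrt(3)*c*(-(108*sqrt(107034) + 35335)^(1/3) + 49/(108*sqrt(107034) + 35335)^(1/3))/72) + C2*exp(c*(-(108*sqrt(107034) + 35335)^(1/3) - 49/(108*sqrt(107034) + 35335)^(1/3) + 14)/72)*cos(sqrt(3)*c*(-(108*sqrt(107034) + 35335)^(1/3) + 49/(108*sqrt(107034) + 35335)^(1/3))/72) + C3*exp(c*(49/(108*sqrt(107034) + 35335)^(1/3) + 7 + (108*sqrt(107034) + 35335)^(1/3))/36) + 7*c^2/9 - 112/81


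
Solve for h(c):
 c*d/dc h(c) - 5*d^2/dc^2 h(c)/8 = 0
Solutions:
 h(c) = C1 + C2*erfi(2*sqrt(5)*c/5)


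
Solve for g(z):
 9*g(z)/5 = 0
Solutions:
 g(z) = 0


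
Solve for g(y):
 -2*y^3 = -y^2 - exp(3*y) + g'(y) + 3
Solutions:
 g(y) = C1 - y^4/2 + y^3/3 - 3*y + exp(3*y)/3


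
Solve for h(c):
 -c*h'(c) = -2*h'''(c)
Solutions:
 h(c) = C1 + Integral(C2*airyai(2^(2/3)*c/2) + C3*airybi(2^(2/3)*c/2), c)


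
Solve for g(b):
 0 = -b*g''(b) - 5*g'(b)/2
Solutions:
 g(b) = C1 + C2/b^(3/2)


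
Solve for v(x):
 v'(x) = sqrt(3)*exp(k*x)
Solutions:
 v(x) = C1 + sqrt(3)*exp(k*x)/k


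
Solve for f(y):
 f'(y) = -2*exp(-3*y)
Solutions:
 f(y) = C1 + 2*exp(-3*y)/3


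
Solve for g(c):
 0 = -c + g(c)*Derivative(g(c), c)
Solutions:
 g(c) = -sqrt(C1 + c^2)
 g(c) = sqrt(C1 + c^2)


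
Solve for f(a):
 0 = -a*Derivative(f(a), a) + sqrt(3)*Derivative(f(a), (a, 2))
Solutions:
 f(a) = C1 + C2*erfi(sqrt(2)*3^(3/4)*a/6)


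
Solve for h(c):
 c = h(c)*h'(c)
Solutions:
 h(c) = -sqrt(C1 + c^2)
 h(c) = sqrt(C1 + c^2)


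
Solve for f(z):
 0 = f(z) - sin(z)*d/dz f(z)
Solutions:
 f(z) = C1*sqrt(cos(z) - 1)/sqrt(cos(z) + 1)


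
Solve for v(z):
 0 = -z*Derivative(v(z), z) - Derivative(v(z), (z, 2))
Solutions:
 v(z) = C1 + C2*erf(sqrt(2)*z/2)


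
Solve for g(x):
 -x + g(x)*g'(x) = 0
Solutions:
 g(x) = -sqrt(C1 + x^2)
 g(x) = sqrt(C1 + x^2)


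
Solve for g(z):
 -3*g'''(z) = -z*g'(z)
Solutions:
 g(z) = C1 + Integral(C2*airyai(3^(2/3)*z/3) + C3*airybi(3^(2/3)*z/3), z)


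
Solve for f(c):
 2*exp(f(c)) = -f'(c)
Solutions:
 f(c) = log(1/(C1 + 2*c))


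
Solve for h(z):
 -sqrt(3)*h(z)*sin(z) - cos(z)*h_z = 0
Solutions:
 h(z) = C1*cos(z)^(sqrt(3))


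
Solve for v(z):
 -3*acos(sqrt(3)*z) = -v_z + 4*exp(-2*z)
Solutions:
 v(z) = C1 + 3*z*acos(sqrt(3)*z) - sqrt(3)*sqrt(1 - 3*z^2) - 2*exp(-2*z)


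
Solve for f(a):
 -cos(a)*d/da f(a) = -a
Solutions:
 f(a) = C1 + Integral(a/cos(a), a)


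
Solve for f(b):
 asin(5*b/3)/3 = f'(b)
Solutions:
 f(b) = C1 + b*asin(5*b/3)/3 + sqrt(9 - 25*b^2)/15


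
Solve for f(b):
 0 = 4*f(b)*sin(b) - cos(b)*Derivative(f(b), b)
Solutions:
 f(b) = C1/cos(b)^4


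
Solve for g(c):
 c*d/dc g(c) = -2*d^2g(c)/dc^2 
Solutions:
 g(c) = C1 + C2*erf(c/2)


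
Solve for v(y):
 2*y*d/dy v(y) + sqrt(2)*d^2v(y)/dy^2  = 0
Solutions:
 v(y) = C1 + C2*erf(2^(3/4)*y/2)


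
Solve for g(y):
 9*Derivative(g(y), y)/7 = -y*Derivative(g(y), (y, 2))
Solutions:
 g(y) = C1 + C2/y^(2/7)


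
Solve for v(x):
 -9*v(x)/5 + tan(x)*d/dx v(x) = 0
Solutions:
 v(x) = C1*sin(x)^(9/5)


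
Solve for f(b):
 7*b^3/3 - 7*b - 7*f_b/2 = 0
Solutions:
 f(b) = C1 + b^4/6 - b^2


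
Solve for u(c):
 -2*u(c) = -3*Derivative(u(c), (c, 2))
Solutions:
 u(c) = C1*exp(-sqrt(6)*c/3) + C2*exp(sqrt(6)*c/3)


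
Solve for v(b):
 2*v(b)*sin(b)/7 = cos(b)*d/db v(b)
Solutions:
 v(b) = C1/cos(b)^(2/7)


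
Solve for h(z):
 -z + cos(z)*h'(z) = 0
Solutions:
 h(z) = C1 + Integral(z/cos(z), z)


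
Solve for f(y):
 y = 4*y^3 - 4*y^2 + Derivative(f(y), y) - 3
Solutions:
 f(y) = C1 - y^4 + 4*y^3/3 + y^2/2 + 3*y


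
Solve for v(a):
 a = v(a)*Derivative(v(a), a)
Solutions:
 v(a) = -sqrt(C1 + a^2)
 v(a) = sqrt(C1 + a^2)


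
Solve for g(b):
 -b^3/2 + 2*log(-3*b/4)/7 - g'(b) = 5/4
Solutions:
 g(b) = C1 - b^4/8 + 2*b*log(-b)/7 + b*(-43 - 16*log(2) + 8*log(3))/28


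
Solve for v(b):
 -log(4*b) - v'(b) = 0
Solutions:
 v(b) = C1 - b*log(b) - b*log(4) + b


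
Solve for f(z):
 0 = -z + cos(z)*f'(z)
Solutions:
 f(z) = C1 + Integral(z/cos(z), z)


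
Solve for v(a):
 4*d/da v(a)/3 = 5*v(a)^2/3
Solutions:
 v(a) = -4/(C1 + 5*a)


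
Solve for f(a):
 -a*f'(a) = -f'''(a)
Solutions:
 f(a) = C1 + Integral(C2*airyai(a) + C3*airybi(a), a)


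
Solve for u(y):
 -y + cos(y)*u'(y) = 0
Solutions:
 u(y) = C1 + Integral(y/cos(y), y)


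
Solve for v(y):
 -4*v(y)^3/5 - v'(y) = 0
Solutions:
 v(y) = -sqrt(10)*sqrt(-1/(C1 - 4*y))/2
 v(y) = sqrt(10)*sqrt(-1/(C1 - 4*y))/2


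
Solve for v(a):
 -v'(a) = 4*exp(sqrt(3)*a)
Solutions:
 v(a) = C1 - 4*sqrt(3)*exp(sqrt(3)*a)/3


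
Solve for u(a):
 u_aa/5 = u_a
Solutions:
 u(a) = C1 + C2*exp(5*a)


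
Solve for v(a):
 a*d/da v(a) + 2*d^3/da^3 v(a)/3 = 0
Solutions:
 v(a) = C1 + Integral(C2*airyai(-2^(2/3)*3^(1/3)*a/2) + C3*airybi(-2^(2/3)*3^(1/3)*a/2), a)


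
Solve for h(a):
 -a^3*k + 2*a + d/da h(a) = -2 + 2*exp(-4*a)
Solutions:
 h(a) = C1 + a^4*k/4 - a^2 - 2*a - exp(-4*a)/2


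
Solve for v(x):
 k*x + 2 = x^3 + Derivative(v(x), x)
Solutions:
 v(x) = C1 + k*x^2/2 - x^4/4 + 2*x


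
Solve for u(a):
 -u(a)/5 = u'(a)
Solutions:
 u(a) = C1*exp(-a/5)


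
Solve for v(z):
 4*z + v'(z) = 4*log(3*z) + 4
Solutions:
 v(z) = C1 - 2*z^2 + 4*z*log(z) + z*log(81)


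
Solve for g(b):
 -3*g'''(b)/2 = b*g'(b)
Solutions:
 g(b) = C1 + Integral(C2*airyai(-2^(1/3)*3^(2/3)*b/3) + C3*airybi(-2^(1/3)*3^(2/3)*b/3), b)


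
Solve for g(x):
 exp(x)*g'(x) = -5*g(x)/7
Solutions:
 g(x) = C1*exp(5*exp(-x)/7)


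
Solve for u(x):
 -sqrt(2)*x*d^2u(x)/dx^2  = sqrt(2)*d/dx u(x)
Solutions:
 u(x) = C1 + C2*log(x)


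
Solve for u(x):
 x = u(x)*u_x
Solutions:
 u(x) = -sqrt(C1 + x^2)
 u(x) = sqrt(C1 + x^2)


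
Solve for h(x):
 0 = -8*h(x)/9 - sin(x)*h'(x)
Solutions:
 h(x) = C1*(cos(x) + 1)^(4/9)/(cos(x) - 1)^(4/9)


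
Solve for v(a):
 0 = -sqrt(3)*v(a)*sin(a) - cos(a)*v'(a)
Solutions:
 v(a) = C1*cos(a)^(sqrt(3))


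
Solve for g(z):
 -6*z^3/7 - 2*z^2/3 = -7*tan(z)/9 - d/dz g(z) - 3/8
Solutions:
 g(z) = C1 + 3*z^4/14 + 2*z^3/9 - 3*z/8 + 7*log(cos(z))/9


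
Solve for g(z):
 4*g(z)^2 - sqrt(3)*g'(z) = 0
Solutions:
 g(z) = -3/(C1 + 4*sqrt(3)*z)


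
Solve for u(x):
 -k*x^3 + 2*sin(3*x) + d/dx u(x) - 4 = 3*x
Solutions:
 u(x) = C1 + k*x^4/4 + 3*x^2/2 + 4*x + 2*cos(3*x)/3


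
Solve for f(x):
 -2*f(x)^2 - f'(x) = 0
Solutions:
 f(x) = 1/(C1 + 2*x)


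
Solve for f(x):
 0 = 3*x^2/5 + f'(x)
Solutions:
 f(x) = C1 - x^3/5


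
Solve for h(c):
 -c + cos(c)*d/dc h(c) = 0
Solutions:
 h(c) = C1 + Integral(c/cos(c), c)


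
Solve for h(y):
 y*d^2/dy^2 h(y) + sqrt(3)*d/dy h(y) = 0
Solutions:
 h(y) = C1 + C2*y^(1 - sqrt(3))


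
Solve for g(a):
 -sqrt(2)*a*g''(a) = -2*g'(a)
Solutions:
 g(a) = C1 + C2*a^(1 + sqrt(2))


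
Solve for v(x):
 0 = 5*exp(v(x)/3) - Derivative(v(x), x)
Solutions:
 v(x) = 3*log(-1/(C1 + 5*x)) + 3*log(3)


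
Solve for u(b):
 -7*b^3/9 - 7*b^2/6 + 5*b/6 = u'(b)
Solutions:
 u(b) = C1 - 7*b^4/36 - 7*b^3/18 + 5*b^2/12


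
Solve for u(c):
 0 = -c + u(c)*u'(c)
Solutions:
 u(c) = -sqrt(C1 + c^2)
 u(c) = sqrt(C1 + c^2)


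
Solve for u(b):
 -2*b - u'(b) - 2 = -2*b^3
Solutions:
 u(b) = C1 + b^4/2 - b^2 - 2*b


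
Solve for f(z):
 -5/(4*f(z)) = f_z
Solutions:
 f(z) = -sqrt(C1 - 10*z)/2
 f(z) = sqrt(C1 - 10*z)/2


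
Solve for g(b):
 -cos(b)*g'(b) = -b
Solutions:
 g(b) = C1 + Integral(b/cos(b), b)


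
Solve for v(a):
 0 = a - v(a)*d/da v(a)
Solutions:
 v(a) = -sqrt(C1 + a^2)
 v(a) = sqrt(C1 + a^2)


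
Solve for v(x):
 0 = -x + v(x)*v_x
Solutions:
 v(x) = -sqrt(C1 + x^2)
 v(x) = sqrt(C1 + x^2)


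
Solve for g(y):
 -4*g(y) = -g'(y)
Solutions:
 g(y) = C1*exp(4*y)


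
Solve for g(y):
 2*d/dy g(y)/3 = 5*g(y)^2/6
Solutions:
 g(y) = -4/(C1 + 5*y)


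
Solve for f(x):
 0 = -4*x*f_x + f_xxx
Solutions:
 f(x) = C1 + Integral(C2*airyai(2^(2/3)*x) + C3*airybi(2^(2/3)*x), x)


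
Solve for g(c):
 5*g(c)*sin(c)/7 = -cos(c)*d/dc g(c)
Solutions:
 g(c) = C1*cos(c)^(5/7)


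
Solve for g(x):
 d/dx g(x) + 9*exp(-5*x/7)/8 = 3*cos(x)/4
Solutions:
 g(x) = C1 + 3*sin(x)/4 + 63*exp(-5*x/7)/40


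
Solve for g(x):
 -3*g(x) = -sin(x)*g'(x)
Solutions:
 g(x) = C1*(cos(x) - 1)^(3/2)/(cos(x) + 1)^(3/2)


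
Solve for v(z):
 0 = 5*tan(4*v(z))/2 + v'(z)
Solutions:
 v(z) = -asin(C1*exp(-10*z))/4 + pi/4
 v(z) = asin(C1*exp(-10*z))/4


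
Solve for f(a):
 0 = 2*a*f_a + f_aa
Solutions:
 f(a) = C1 + C2*erf(a)


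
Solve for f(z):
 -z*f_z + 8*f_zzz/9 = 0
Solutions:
 f(z) = C1 + Integral(C2*airyai(3^(2/3)*z/2) + C3*airybi(3^(2/3)*z/2), z)


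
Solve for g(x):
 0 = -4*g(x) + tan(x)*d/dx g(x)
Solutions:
 g(x) = C1*sin(x)^4


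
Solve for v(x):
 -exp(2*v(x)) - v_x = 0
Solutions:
 v(x) = log(-sqrt(-1/(C1 - x))) - log(2)/2
 v(x) = log(-1/(C1 - x))/2 - log(2)/2


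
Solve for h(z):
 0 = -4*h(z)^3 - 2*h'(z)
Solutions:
 h(z) = -sqrt(2)*sqrt(-1/(C1 - 2*z))/2
 h(z) = sqrt(2)*sqrt(-1/(C1 - 2*z))/2


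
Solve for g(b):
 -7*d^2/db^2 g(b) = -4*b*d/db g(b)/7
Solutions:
 g(b) = C1 + C2*erfi(sqrt(2)*b/7)


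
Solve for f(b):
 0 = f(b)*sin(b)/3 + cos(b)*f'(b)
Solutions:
 f(b) = C1*cos(b)^(1/3)


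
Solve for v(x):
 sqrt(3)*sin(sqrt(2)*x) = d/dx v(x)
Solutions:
 v(x) = C1 - sqrt(6)*cos(sqrt(2)*x)/2


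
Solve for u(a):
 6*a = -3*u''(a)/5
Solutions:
 u(a) = C1 + C2*a - 5*a^3/3


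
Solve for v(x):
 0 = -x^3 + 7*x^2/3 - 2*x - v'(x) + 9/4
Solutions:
 v(x) = C1 - x^4/4 + 7*x^3/9 - x^2 + 9*x/4


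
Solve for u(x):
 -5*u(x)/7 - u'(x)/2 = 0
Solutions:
 u(x) = C1*exp(-10*x/7)


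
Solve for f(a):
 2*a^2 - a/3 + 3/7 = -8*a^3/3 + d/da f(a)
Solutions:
 f(a) = C1 + 2*a^4/3 + 2*a^3/3 - a^2/6 + 3*a/7


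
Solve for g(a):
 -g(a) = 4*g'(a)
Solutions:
 g(a) = C1*exp(-a/4)


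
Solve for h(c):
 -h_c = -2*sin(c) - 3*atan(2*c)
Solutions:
 h(c) = C1 + 3*c*atan(2*c) - 3*log(4*c^2 + 1)/4 - 2*cos(c)


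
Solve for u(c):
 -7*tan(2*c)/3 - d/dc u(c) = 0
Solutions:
 u(c) = C1 + 7*log(cos(2*c))/6


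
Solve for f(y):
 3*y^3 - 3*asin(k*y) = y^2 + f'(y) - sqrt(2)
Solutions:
 f(y) = C1 + 3*y^4/4 - y^3/3 + sqrt(2)*y - 3*Piecewise((y*asin(k*y) + sqrt(-k^2*y^2 + 1)/k, Ne(k, 0)), (0, True))


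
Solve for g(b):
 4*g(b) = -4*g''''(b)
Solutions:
 g(b) = (C1*sin(sqrt(2)*b/2) + C2*cos(sqrt(2)*b/2))*exp(-sqrt(2)*b/2) + (C3*sin(sqrt(2)*b/2) + C4*cos(sqrt(2)*b/2))*exp(sqrt(2)*b/2)


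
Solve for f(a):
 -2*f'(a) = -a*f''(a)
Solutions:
 f(a) = C1 + C2*a^3


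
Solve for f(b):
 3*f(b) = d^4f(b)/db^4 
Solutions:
 f(b) = C1*exp(-3^(1/4)*b) + C2*exp(3^(1/4)*b) + C3*sin(3^(1/4)*b) + C4*cos(3^(1/4)*b)


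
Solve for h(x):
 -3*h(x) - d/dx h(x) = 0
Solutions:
 h(x) = C1*exp(-3*x)


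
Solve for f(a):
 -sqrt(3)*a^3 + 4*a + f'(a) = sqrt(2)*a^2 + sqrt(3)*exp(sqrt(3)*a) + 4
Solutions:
 f(a) = C1 + sqrt(3)*a^4/4 + sqrt(2)*a^3/3 - 2*a^2 + 4*a + exp(sqrt(3)*a)


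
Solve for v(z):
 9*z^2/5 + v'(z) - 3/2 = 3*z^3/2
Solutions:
 v(z) = C1 + 3*z^4/8 - 3*z^3/5 + 3*z/2


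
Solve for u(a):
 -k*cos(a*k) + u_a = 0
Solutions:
 u(a) = C1 + sin(a*k)


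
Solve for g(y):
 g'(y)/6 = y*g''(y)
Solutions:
 g(y) = C1 + C2*y^(7/6)


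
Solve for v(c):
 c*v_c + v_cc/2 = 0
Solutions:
 v(c) = C1 + C2*erf(c)


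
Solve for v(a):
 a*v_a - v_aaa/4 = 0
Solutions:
 v(a) = C1 + Integral(C2*airyai(2^(2/3)*a) + C3*airybi(2^(2/3)*a), a)


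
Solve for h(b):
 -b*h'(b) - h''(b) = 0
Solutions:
 h(b) = C1 + C2*erf(sqrt(2)*b/2)


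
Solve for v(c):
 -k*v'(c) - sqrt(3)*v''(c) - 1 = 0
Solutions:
 v(c) = C1 + C2*exp(-sqrt(3)*c*k/3) - c/k


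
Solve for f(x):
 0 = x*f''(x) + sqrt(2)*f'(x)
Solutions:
 f(x) = C1 + C2*x^(1 - sqrt(2))


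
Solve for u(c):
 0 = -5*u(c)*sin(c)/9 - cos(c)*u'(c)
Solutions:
 u(c) = C1*cos(c)^(5/9)


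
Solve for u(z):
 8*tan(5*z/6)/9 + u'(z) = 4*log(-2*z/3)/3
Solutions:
 u(z) = C1 + 4*z*log(-z)/3 - 4*z*log(3)/3 - 4*z/3 + 4*z*log(2)/3 + 16*log(cos(5*z/6))/15


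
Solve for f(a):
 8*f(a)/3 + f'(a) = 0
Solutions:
 f(a) = C1*exp(-8*a/3)


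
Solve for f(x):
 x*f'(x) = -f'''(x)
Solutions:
 f(x) = C1 + Integral(C2*airyai(-x) + C3*airybi(-x), x)


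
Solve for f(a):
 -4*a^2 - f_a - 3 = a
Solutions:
 f(a) = C1 - 4*a^3/3 - a^2/2 - 3*a


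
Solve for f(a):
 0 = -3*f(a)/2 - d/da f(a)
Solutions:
 f(a) = C1*exp(-3*a/2)


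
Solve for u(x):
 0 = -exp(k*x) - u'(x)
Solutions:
 u(x) = C1 - exp(k*x)/k


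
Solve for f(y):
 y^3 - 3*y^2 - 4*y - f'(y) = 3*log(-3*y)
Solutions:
 f(y) = C1 + y^4/4 - y^3 - 2*y^2 - 3*y*log(-y) + 3*y*(1 - log(3))


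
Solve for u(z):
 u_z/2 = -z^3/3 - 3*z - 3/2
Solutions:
 u(z) = C1 - z^4/6 - 3*z^2 - 3*z


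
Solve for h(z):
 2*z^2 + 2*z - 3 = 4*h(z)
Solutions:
 h(z) = z^2/2 + z/2 - 3/4


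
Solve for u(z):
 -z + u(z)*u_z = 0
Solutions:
 u(z) = -sqrt(C1 + z^2)
 u(z) = sqrt(C1 + z^2)


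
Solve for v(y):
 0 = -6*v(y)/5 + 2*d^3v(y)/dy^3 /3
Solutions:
 v(y) = C3*exp(15^(2/3)*y/5) + (C1*sin(3*3^(1/6)*5^(2/3)*y/10) + C2*cos(3*3^(1/6)*5^(2/3)*y/10))*exp(-15^(2/3)*y/10)


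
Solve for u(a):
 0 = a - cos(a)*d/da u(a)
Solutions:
 u(a) = C1 + Integral(a/cos(a), a)


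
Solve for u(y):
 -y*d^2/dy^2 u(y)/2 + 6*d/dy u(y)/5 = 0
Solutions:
 u(y) = C1 + C2*y^(17/5)


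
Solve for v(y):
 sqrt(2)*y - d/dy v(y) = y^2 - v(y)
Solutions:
 v(y) = C1*exp(y) + y^2 - sqrt(2)*y + 2*y - sqrt(2) + 2


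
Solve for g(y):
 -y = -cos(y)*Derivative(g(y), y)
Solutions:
 g(y) = C1 + Integral(y/cos(y), y)


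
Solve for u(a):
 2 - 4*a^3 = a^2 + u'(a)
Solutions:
 u(a) = C1 - a^4 - a^3/3 + 2*a


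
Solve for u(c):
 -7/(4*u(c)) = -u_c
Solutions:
 u(c) = -sqrt(C1 + 14*c)/2
 u(c) = sqrt(C1 + 14*c)/2


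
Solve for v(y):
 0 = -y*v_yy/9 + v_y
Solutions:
 v(y) = C1 + C2*y^10


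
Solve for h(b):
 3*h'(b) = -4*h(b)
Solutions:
 h(b) = C1*exp(-4*b/3)


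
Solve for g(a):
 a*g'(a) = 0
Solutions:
 g(a) = C1


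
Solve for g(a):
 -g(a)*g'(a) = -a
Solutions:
 g(a) = -sqrt(C1 + a^2)
 g(a) = sqrt(C1 + a^2)


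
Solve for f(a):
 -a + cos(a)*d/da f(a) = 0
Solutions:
 f(a) = C1 + Integral(a/cos(a), a)


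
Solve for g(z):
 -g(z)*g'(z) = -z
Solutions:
 g(z) = -sqrt(C1 + z^2)
 g(z) = sqrt(C1 + z^2)


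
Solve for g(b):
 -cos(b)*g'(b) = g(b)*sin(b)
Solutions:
 g(b) = C1*cos(b)


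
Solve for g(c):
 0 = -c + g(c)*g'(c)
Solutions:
 g(c) = -sqrt(C1 + c^2)
 g(c) = sqrt(C1 + c^2)


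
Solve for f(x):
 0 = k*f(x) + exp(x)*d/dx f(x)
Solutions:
 f(x) = C1*exp(k*exp(-x))


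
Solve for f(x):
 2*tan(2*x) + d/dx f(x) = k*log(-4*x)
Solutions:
 f(x) = C1 + k*x*(log(-x) - 1) + 2*k*x*log(2) + log(cos(2*x))


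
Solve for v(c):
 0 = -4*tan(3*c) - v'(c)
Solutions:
 v(c) = C1 + 4*log(cos(3*c))/3


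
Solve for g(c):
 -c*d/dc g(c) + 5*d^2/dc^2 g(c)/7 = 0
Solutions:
 g(c) = C1 + C2*erfi(sqrt(70)*c/10)


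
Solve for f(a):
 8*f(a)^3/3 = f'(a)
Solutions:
 f(a) = -sqrt(6)*sqrt(-1/(C1 + 8*a))/2
 f(a) = sqrt(6)*sqrt(-1/(C1 + 8*a))/2


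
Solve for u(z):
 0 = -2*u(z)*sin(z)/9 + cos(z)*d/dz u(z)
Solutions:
 u(z) = C1/cos(z)^(2/9)


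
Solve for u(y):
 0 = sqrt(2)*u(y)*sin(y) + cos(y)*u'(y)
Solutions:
 u(y) = C1*cos(y)^(sqrt(2))


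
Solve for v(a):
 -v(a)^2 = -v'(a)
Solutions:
 v(a) = -1/(C1 + a)


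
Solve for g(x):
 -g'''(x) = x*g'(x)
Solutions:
 g(x) = C1 + Integral(C2*airyai(-x) + C3*airybi(-x), x)


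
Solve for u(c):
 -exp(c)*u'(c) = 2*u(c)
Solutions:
 u(c) = C1*exp(2*exp(-c))


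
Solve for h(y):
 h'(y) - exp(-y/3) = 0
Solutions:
 h(y) = C1 - 3*exp(-y/3)


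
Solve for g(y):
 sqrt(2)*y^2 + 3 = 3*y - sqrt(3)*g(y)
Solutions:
 g(y) = -sqrt(6)*y^2/3 + sqrt(3)*y - sqrt(3)


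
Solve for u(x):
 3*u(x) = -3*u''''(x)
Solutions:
 u(x) = (C1*sin(sqrt(2)*x/2) + C2*cos(sqrt(2)*x/2))*exp(-sqrt(2)*x/2) + (C3*sin(sqrt(2)*x/2) + C4*cos(sqrt(2)*x/2))*exp(sqrt(2)*x/2)


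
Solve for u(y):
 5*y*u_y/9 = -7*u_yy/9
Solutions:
 u(y) = C1 + C2*erf(sqrt(70)*y/14)


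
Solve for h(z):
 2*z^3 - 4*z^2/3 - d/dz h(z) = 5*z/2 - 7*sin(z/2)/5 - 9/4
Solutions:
 h(z) = C1 + z^4/2 - 4*z^3/9 - 5*z^2/4 + 9*z/4 - 14*cos(z/2)/5


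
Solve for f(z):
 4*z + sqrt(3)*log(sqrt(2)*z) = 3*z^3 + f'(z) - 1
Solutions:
 f(z) = C1 - 3*z^4/4 + 2*z^2 + sqrt(3)*z*log(z) - sqrt(3)*z + sqrt(3)*z*log(2)/2 + z


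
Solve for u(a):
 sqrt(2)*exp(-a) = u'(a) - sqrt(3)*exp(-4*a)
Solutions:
 u(a) = C1 - sqrt(2)*exp(-a) - sqrt(3)*exp(-4*a)/4


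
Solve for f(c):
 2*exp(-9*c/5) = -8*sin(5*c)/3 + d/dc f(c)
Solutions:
 f(c) = C1 - 8*cos(5*c)/15 - 10*exp(-9*c/5)/9


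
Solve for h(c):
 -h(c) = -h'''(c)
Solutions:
 h(c) = C3*exp(c) + (C1*sin(sqrt(3)*c/2) + C2*cos(sqrt(3)*c/2))*exp(-c/2)


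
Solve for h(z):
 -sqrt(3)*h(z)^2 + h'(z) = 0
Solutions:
 h(z) = -1/(C1 + sqrt(3)*z)


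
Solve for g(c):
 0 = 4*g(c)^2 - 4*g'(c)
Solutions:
 g(c) = -1/(C1 + c)


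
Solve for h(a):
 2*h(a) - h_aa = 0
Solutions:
 h(a) = C1*exp(-sqrt(2)*a) + C2*exp(sqrt(2)*a)


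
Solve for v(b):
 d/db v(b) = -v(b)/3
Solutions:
 v(b) = C1*exp(-b/3)


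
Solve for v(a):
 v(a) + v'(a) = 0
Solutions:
 v(a) = C1*exp(-a)


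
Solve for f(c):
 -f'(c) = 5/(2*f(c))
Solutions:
 f(c) = -sqrt(C1 - 5*c)
 f(c) = sqrt(C1 - 5*c)


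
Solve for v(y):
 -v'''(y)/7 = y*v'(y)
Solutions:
 v(y) = C1 + Integral(C2*airyai(-7^(1/3)*y) + C3*airybi(-7^(1/3)*y), y)


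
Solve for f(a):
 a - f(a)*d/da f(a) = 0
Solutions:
 f(a) = -sqrt(C1 + a^2)
 f(a) = sqrt(C1 + a^2)


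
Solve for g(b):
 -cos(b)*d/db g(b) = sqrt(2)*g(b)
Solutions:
 g(b) = C1*(sin(b) - 1)^(sqrt(2)/2)/(sin(b) + 1)^(sqrt(2)/2)


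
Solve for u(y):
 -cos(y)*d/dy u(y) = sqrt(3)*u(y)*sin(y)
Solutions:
 u(y) = C1*cos(y)^(sqrt(3))


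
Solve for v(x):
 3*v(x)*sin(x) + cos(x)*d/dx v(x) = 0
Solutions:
 v(x) = C1*cos(x)^3


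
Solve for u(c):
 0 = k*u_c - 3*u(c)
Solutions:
 u(c) = C1*exp(3*c/k)


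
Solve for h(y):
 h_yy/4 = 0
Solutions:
 h(y) = C1 + C2*y


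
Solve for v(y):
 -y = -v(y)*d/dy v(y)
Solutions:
 v(y) = -sqrt(C1 + y^2)
 v(y) = sqrt(C1 + y^2)


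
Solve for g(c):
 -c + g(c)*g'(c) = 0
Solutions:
 g(c) = -sqrt(C1 + c^2)
 g(c) = sqrt(C1 + c^2)


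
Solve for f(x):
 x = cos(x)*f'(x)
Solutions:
 f(x) = C1 + Integral(x/cos(x), x)


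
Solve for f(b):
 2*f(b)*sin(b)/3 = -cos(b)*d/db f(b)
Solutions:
 f(b) = C1*cos(b)^(2/3)


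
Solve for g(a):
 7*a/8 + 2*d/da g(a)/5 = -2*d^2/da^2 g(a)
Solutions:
 g(a) = C1 + C2*exp(-a/5) - 35*a^2/32 + 175*a/16


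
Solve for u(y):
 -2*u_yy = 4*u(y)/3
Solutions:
 u(y) = C1*sin(sqrt(6)*y/3) + C2*cos(sqrt(6)*y/3)


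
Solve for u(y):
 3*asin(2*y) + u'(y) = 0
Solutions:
 u(y) = C1 - 3*y*asin(2*y) - 3*sqrt(1 - 4*y^2)/2


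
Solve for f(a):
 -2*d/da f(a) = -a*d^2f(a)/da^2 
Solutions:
 f(a) = C1 + C2*a^3


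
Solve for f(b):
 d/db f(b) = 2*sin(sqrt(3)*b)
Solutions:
 f(b) = C1 - 2*sqrt(3)*cos(sqrt(3)*b)/3


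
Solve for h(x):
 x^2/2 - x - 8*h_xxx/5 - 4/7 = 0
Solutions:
 h(x) = C1 + C2*x + C3*x^2 + x^5/192 - 5*x^4/192 - 5*x^3/84


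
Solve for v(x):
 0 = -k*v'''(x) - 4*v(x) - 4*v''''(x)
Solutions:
 v(x) = C1*exp(x*(-3*k - sqrt(3)*sqrt(3*k^2 + 16*6^(1/3)*(9*k^2 + sqrt(3)*sqrt(27*k^4 - 65536))^(1/3) + 512*6^(2/3)/(9*k^2 + sqrt(3)*sqrt(27*k^4 - 65536))^(1/3)) + sqrt(6)*sqrt(3*sqrt(3)*k^3/sqrt(3*k^2 + 16*6^(1/3)*(9*k^2 + sqrt(3)*sqrt(27*k^4 - 65536))^(1/3) + 512*6^(2/3)/(9*k^2 + sqrt(3)*sqrt(27*k^4 - 65536))^(1/3)) + 3*k^2 - 8*6^(1/3)*(9*k^2 + sqrt(3)*sqrt(27*k^4 - 65536))^(1/3) - 256*6^(2/3)/(9*k^2 + sqrt(3)*sqrt(27*k^4 - 65536))^(1/3)))/48) + C2*exp(x*(-3*k + sqrt(3)*sqrt(3*k^2 + 16*6^(1/3)*(9*k^2 + sqrt(3)*sqrt(27*k^4 - 65536))^(1/3) + 512*6^(2/3)/(9*k^2 + sqrt(3)*sqrt(27*k^4 - 65536))^(1/3)) - sqrt(6)*sqrt(-3*sqrt(3)*k^3/sqrt(3*k^2 + 16*6^(1/3)*(9*k^2 + sqrt(3)*sqrt(27*k^4 - 65536))^(1/3) + 512*6^(2/3)/(9*k^2 + sqrt(3)*sqrt(27*k^4 - 65536))^(1/3)) + 3*k^2 - 8*6^(1/3)*(9*k^2 + sqrt(3)*sqrt(27*k^4 - 65536))^(1/3) - 256*6^(2/3)/(9*k^2 + sqrt(3)*sqrt(27*k^4 - 65536))^(1/3)))/48) + C3*exp(x*(-3*k + sqrt(3)*sqrt(3*k^2 + 16*6^(1/3)*(9*k^2 + sqrt(3)*sqrt(27*k^4 - 65536))^(1/3) + 512*6^(2/3)/(9*k^2 + sqrt(3)*sqrt(27*k^4 - 65536))^(1/3)) + sqrt(6)*sqrt(-3*sqrt(3)*k^3/sqrt(3*k^2 + 16*6^(1/3)*(9*k^2 + sqrt(3)*sqrt(27*k^4 - 65536))^(1/3) + 512*6^(2/3)/(9*k^2 + sqrt(3)*sqrt(27*k^4 - 65536))^(1/3)) + 3*k^2 - 8*6^(1/3)*(9*k^2 + sqrt(3)*sqrt(27*k^4 - 65536))^(1/3) - 256*6^(2/3)/(9*k^2 + sqrt(3)*sqrt(27*k^4 - 65536))^(1/3)))/48) + C4*exp(-x*(3*k + sqrt(3)*sqrt(3*k^2 + 16*6^(1/3)*(9*k^2 + sqrt(3)*sqrt(27*k^4 - 65536))^(1/3) + 512*6^(2/3)/(9*k^2 + sqrt(3)*sqrt(27*k^4 - 65536))^(1/3)) + sqrt(6)*sqrt(3*sqrt(3)*k^3/sqrt(3*k^2 + 16*6^(1/3)*(9*k^2 + sqrt(3)*sqrt(27*k^4 - 65536))^(1/3) + 512*6^(2/3)/(9*k^2 + sqrt(3)*sqrt(27*k^4 - 65536))^(1/3)) + 3*k^2 - 8*6^(1/3)*(9*k^2 + sqrt(3)*sqrt(27*k^4 - 65536))^(1/3) - 256*6^(2/3)/(9*k^2 + sqrt(3)*sqrt(27*k^4 - 65536))^(1/3)))/48)


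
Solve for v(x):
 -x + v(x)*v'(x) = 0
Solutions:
 v(x) = -sqrt(C1 + x^2)
 v(x) = sqrt(C1 + x^2)


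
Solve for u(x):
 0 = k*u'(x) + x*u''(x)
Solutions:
 u(x) = C1 + x^(1 - re(k))*(C2*sin(log(x)*Abs(im(k))) + C3*cos(log(x)*im(k)))


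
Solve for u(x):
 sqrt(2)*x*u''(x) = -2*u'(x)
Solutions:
 u(x) = C1 + C2*x^(1 - sqrt(2))


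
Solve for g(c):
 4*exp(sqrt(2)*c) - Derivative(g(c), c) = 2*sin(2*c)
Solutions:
 g(c) = C1 + 2*sqrt(2)*exp(sqrt(2)*c) + cos(2*c)


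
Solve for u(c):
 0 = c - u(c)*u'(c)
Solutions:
 u(c) = -sqrt(C1 + c^2)
 u(c) = sqrt(C1 + c^2)


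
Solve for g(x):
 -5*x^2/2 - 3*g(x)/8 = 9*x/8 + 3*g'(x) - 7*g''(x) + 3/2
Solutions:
 g(x) = C1*exp(x*(6 - sqrt(78))/28) + C2*exp(x*(6 + sqrt(78))/28) - 20*x^2/3 + 311*x/3 - 9740/9


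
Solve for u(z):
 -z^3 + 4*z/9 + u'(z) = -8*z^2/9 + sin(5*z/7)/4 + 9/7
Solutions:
 u(z) = C1 + z^4/4 - 8*z^3/27 - 2*z^2/9 + 9*z/7 - 7*cos(5*z/7)/20


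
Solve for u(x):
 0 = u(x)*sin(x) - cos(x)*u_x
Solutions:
 u(x) = C1/cos(x)


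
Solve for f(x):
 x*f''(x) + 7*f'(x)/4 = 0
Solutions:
 f(x) = C1 + C2/x^(3/4)


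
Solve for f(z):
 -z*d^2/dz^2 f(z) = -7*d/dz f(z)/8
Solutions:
 f(z) = C1 + C2*z^(15/8)


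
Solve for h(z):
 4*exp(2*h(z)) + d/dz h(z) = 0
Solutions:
 h(z) = log(-sqrt(-1/(C1 - 4*z))) - log(2)/2
 h(z) = log(-1/(C1 - 4*z))/2 - log(2)/2


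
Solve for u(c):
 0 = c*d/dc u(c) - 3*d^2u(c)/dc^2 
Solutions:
 u(c) = C1 + C2*erfi(sqrt(6)*c/6)


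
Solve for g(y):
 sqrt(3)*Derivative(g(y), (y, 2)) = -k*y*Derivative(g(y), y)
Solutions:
 g(y) = Piecewise((-sqrt(2)*3^(1/4)*sqrt(pi)*C1*erf(sqrt(2)*3^(3/4)*sqrt(k)*y/6)/(2*sqrt(k)) - C2, (k > 0) | (k < 0)), (-C1*y - C2, True))


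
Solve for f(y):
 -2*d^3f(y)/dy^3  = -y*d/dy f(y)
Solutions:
 f(y) = C1 + Integral(C2*airyai(2^(2/3)*y/2) + C3*airybi(2^(2/3)*y/2), y)


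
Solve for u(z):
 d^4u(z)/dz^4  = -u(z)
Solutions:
 u(z) = (C1*sin(sqrt(2)*z/2) + C2*cos(sqrt(2)*z/2))*exp(-sqrt(2)*z/2) + (C3*sin(sqrt(2)*z/2) + C4*cos(sqrt(2)*z/2))*exp(sqrt(2)*z/2)


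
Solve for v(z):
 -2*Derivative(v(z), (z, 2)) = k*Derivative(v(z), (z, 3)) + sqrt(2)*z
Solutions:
 v(z) = C1 + C2*z + C3*exp(-2*z/k) + sqrt(2)*k*z^2/8 - sqrt(2)*z^3/12


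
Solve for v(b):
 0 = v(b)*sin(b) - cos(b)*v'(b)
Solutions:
 v(b) = C1/cos(b)


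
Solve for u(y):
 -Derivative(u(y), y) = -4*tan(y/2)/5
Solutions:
 u(y) = C1 - 8*log(cos(y/2))/5


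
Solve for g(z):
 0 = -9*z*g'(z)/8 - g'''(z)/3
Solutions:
 g(z) = C1 + Integral(C2*airyai(-3*z/2) + C3*airybi(-3*z/2), z)


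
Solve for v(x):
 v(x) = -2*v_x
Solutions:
 v(x) = C1*exp(-x/2)


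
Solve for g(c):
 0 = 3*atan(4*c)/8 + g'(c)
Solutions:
 g(c) = C1 - 3*c*atan(4*c)/8 + 3*log(16*c^2 + 1)/64


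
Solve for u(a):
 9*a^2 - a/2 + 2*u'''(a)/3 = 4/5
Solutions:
 u(a) = C1 + C2*a + C3*a^2 - 9*a^5/40 + a^4/32 + a^3/5


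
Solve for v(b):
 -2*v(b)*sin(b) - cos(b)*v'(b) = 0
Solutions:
 v(b) = C1*cos(b)^2


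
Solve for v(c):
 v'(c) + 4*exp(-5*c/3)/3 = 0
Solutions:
 v(c) = C1 + 4*exp(-5*c/3)/5


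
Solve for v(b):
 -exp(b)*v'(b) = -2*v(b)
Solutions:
 v(b) = C1*exp(-2*exp(-b))


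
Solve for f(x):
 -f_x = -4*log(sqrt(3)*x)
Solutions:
 f(x) = C1 + 4*x*log(x) - 4*x + x*log(9)


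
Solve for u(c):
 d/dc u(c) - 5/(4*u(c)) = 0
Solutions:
 u(c) = -sqrt(C1 + 10*c)/2
 u(c) = sqrt(C1 + 10*c)/2


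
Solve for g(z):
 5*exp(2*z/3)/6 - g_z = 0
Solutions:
 g(z) = C1 + 5*exp(2*z/3)/4


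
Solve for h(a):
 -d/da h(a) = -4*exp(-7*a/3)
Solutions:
 h(a) = C1 - 12*exp(-7*a/3)/7


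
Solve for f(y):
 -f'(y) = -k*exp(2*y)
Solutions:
 f(y) = C1 + k*exp(2*y)/2


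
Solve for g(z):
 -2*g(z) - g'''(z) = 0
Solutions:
 g(z) = C3*exp(-2^(1/3)*z) + (C1*sin(2^(1/3)*sqrt(3)*z/2) + C2*cos(2^(1/3)*sqrt(3)*z/2))*exp(2^(1/3)*z/2)


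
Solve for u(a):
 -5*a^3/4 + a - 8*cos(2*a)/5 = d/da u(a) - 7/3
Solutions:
 u(a) = C1 - 5*a^4/16 + a^2/2 + 7*a/3 - 8*sin(a)*cos(a)/5


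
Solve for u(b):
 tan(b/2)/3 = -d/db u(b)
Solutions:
 u(b) = C1 + 2*log(cos(b/2))/3


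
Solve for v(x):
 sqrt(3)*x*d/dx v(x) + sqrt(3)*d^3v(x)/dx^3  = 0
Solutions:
 v(x) = C1 + Integral(C2*airyai(-x) + C3*airybi(-x), x)


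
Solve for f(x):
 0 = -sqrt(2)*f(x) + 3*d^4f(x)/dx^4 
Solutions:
 f(x) = C1*exp(-2^(1/8)*3^(3/4)*x/3) + C2*exp(2^(1/8)*3^(3/4)*x/3) + C3*sin(2^(1/8)*3^(3/4)*x/3) + C4*cos(2^(1/8)*3^(3/4)*x/3)


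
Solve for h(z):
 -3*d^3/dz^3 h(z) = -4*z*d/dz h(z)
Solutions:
 h(z) = C1 + Integral(C2*airyai(6^(2/3)*z/3) + C3*airybi(6^(2/3)*z/3), z)


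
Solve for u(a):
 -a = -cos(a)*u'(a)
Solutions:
 u(a) = C1 + Integral(a/cos(a), a)


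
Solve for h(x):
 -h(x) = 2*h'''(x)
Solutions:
 h(x) = C3*exp(-2^(2/3)*x/2) + (C1*sin(2^(2/3)*sqrt(3)*x/4) + C2*cos(2^(2/3)*sqrt(3)*x/4))*exp(2^(2/3)*x/4)


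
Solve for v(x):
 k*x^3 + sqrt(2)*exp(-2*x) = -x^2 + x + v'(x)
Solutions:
 v(x) = C1 + k*x^4/4 + x^3/3 - x^2/2 - sqrt(2)*exp(-2*x)/2


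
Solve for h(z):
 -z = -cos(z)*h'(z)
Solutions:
 h(z) = C1 + Integral(z/cos(z), z)


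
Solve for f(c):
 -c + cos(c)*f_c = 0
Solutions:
 f(c) = C1 + Integral(c/cos(c), c)


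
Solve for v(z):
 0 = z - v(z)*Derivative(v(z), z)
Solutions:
 v(z) = -sqrt(C1 + z^2)
 v(z) = sqrt(C1 + z^2)


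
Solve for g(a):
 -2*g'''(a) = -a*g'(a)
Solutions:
 g(a) = C1 + Integral(C2*airyai(2^(2/3)*a/2) + C3*airybi(2^(2/3)*a/2), a)


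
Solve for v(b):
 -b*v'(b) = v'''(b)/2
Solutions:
 v(b) = C1 + Integral(C2*airyai(-2^(1/3)*b) + C3*airybi(-2^(1/3)*b), b)


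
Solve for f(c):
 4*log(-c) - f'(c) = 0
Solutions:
 f(c) = C1 + 4*c*log(-c) - 4*c


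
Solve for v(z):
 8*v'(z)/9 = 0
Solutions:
 v(z) = C1


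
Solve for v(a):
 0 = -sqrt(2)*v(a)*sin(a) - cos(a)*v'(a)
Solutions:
 v(a) = C1*cos(a)^(sqrt(2))


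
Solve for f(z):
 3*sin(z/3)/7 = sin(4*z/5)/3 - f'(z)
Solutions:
 f(z) = C1 + 9*cos(z/3)/7 - 5*cos(4*z/5)/12


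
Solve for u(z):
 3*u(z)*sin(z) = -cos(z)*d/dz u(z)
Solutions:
 u(z) = C1*cos(z)^3


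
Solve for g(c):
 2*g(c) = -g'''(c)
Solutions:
 g(c) = C3*exp(-2^(1/3)*c) + (C1*sin(2^(1/3)*sqrt(3)*c/2) + C2*cos(2^(1/3)*sqrt(3)*c/2))*exp(2^(1/3)*c/2)


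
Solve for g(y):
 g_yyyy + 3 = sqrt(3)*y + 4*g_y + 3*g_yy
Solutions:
 g(y) = C1 + C2*exp(-y*((sqrt(3) + 2)^(-1/3) + (sqrt(3) + 2)^(1/3))/2)*sin(sqrt(3)*y*(-(sqrt(3) + 2)^(1/3) + (sqrt(3) + 2)^(-1/3))/2) + C3*exp(-y*((sqrt(3) + 2)^(-1/3) + (sqrt(3) + 2)^(1/3))/2)*cos(sqrt(3)*y*(-(sqrt(3) + 2)^(1/3) + (sqrt(3) + 2)^(-1/3))/2) + C4*exp(y*((sqrt(3) + 2)^(-1/3) + (sqrt(3) + 2)^(1/3))) - sqrt(3)*y^2/8 + 3*sqrt(3)*y/16 + 3*y/4


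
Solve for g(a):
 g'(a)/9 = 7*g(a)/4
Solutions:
 g(a) = C1*exp(63*a/4)


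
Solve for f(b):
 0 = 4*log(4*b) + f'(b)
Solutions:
 f(b) = C1 - 4*b*log(b) - b*log(256) + 4*b


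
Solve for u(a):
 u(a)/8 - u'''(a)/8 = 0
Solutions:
 u(a) = C3*exp(a) + (C1*sin(sqrt(3)*a/2) + C2*cos(sqrt(3)*a/2))*exp(-a/2)


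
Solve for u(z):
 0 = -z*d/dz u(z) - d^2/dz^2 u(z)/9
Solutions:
 u(z) = C1 + C2*erf(3*sqrt(2)*z/2)


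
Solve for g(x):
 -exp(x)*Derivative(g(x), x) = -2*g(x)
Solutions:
 g(x) = C1*exp(-2*exp(-x))


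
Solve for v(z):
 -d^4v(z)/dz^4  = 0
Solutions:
 v(z) = C1 + C2*z + C3*z^2 + C4*z^3


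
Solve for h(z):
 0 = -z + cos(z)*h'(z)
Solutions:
 h(z) = C1 + Integral(z/cos(z), z)


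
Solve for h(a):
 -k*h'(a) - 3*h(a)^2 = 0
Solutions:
 h(a) = k/(C1*k + 3*a)


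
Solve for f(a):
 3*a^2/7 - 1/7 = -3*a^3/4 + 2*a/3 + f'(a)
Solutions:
 f(a) = C1 + 3*a^4/16 + a^3/7 - a^2/3 - a/7


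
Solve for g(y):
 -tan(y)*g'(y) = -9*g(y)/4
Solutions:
 g(y) = C1*sin(y)^(9/4)


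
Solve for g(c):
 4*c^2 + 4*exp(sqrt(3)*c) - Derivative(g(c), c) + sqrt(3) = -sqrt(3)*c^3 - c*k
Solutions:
 g(c) = C1 + sqrt(3)*c^4/4 + 4*c^3/3 + c^2*k/2 + sqrt(3)*c + 4*sqrt(3)*exp(sqrt(3)*c)/3
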